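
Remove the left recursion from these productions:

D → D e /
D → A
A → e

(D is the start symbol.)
D → A D'
D' → e / D'
D' → ε
A → e

D is directly left-recursive. The standard transformation for
  A → A α₁ | ... | A α_m | β₁ | ... | β_n
is
  A  → β₁ A' | ... | β_n A'
  A' → α₁ A' | ... | α_m A' | ε

D → A becomes D → A D'
D → D e / becomes D' → e / D'
Add D' → ε

Productions for other non-terminals are unchanged:
  A → e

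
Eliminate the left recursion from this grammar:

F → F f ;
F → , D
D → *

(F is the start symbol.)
F is directly left-recursive. The standard transformation for
  A → A α₁ | ... | A α_m | β₁ | ... | β_n
is
  A  → β₁ A' | ... | β_n A'
  A' → α₁ A' | ... | α_m A' | ε

F → , D becomes F → , D F'
F → F f ; becomes F' → f ; F'
Add F' → ε

Productions for other non-terminals are unchanged:
  D → *

Resulting grammar:
F → , D F'
F' → f ; F'
F' → ε
D → *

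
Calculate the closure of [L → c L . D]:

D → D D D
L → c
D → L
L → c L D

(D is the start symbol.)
{ [D → . D D D], [D → . L], [L → . c L D], [L → . c], [L → c L . D] }

To compute CLOSURE, for each item [A → α.Bβ] where B is a non-terminal, add [B → .γ] for all productions B → γ; repeat for the newly added items until nothing changes.

Start with: [L → c L . D]
  [L → c L . D] has the dot before D: add [D → . D D D], [D → . L]
  [D → . L] has the dot before L: add [L → . c], [L → . c L D]
No further items can be added.

CLOSURE = { [D → . D D D], [D → . L], [L → . c L D], [L → . c], [L → c L . D] }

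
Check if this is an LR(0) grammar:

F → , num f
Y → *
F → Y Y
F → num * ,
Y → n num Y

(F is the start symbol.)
Yes, the grammar is LR(0)

A grammar is LR(0) if no state in the canonical LR(0) collection has:
  - both a shift item (dot before a terminal) and a complete item (shift-reduce conflict), or
  - two or more complete items (reduce-reduce conflict; the accept item [F' → F .] counts as a complete item here).

Augment with F' → F and build the canonical LR(0) collection (I0 = CLOSURE({[F' → . F]}), then GOTO on every symbol after a dot until no new states appear). It has 14 states:
  I0: { [F → . , num f], [F → . Y Y], [F → . num * ,], [F' → . F], [Y → . *], [Y → . n num Y] }  — shift
  I1: { [Y → * .] }  — reduce
  I2: { [F → , . num f] }  — shift
  I3: { [F' → F .] }  — accept
  I4: { [F → Y . Y], [Y → . *], [Y → . n num Y] }  — shift
  I5: { [Y → n . num Y] }  — shift
  I6: { [F → num . * ,] }  — shift
  I7: { [F → num * . ,] }  — shift
  I8: { [F → num * , .] }  — reduce
  I9: { [Y → . *], [Y → . n num Y], [Y → n num . Y] }  — shift
  I10: { [Y → n num Y .] }  — reduce
  I11: { [F → Y Y .] }  — reduce
  I12: { [F → , num . f] }  — shift
  I13: { [F → , num f .] }  — reduce

Every state is either a pure shift/goto state or contains exactly one complete item and nothing to shift — no conflicts. The grammar is LR(0).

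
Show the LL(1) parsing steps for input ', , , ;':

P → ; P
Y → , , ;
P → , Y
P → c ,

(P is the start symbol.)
Stack is shown with the top on the left.

Stack    Input      Action
--------------------------
P $      , , , ; $  output P → , Y
, Y $    , , , ; $  match ','
Y $      , , ; $    output Y → , , ;
, , ; $  , , ; $    match ','
, ; $    , ; $      match ','
; $      ; $        match ';'
$        $          accept

The string is accepted.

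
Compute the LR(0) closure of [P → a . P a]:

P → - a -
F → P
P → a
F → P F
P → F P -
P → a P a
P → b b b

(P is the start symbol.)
{ [F → . P F], [F → . P], [P → . - a -], [P → . F P -], [P → . a P a], [P → . a], [P → . b b b], [P → a . P a] }

To compute CLOSURE, for each item [A → α.Bβ] where B is a non-terminal, add [B → .γ] for all productions B → γ; repeat for the newly added items until nothing changes.

Start with: [P → a . P a]
  [P → a . P a] has the dot before P: add [P → . - a -], [P → . a], [P → . F P -], [P → . a P a], [P → . b b b]
  [P → . F P -] has the dot before F: add [F → . P], [F → . P F]
No further items can be added.

CLOSURE = { [F → . P F], [F → . P], [P → . - a -], [P → . F P -], [P → . a P a], [P → . a], [P → . b b b], [P → a . P a] }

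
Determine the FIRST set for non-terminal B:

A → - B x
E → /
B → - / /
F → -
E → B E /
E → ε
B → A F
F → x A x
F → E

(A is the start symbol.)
FIRST sets of the other non-terminals involved (by the same procedure, iterated to a fixed point):
  FIRST(A) = { '-' }

From B → - / /:
  - '-' is a terminal: add '-' and stop
From B → A F:
  - A is a non-terminal: add FIRST(A) \ {ε} = { '-' }
    A is not nullable, so stop

Collecting: FIRST(B) = { '-' }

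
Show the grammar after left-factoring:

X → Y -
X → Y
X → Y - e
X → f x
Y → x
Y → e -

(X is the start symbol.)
Left-factoring transforms A → αβ₁ | αβ₂ into A → αA' and A' → β₁ | β₂
(α is the longest common prefix among the alternatives). Repeat until
no nonterminal has two alternatives with a common prefix.

Round 1: X has alternatives sharing prefix 'Y'. Introduce X': X → Y X'
  Add: X' → -
  Add: X' → ε
  Add: X' → - e

Round 2: X' has alternatives sharing prefix '-'. Introduce X'': X' → - X''
  Add: X'' → ε
  Add: X'' → e

No remaining common prefixes — done.

Resulting grammar:
X → Y X'
X' → - X''
X'' → ε
X'' → e
X' → ε
X → f x
Y → x
Y → e -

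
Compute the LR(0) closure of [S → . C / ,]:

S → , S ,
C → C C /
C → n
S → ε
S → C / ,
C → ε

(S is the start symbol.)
To compute CLOSURE, for each item [A → α.Bβ] where B is a non-terminal, add [B → .γ] for all productions B → γ; repeat for the newly added items until nothing changes.

Start with: [S → . C / ,]
  [S → . C / ,] has the dot before C: add [C → . C C /], [C → . n], [C → .]
No further items can be added.

CLOSURE = { [C → . C C /], [C → . n], [C → .], [S → . C / ,] }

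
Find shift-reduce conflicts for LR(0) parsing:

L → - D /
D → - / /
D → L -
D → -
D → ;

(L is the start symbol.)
Augment with L' → L and build the canonical LR(0) collection (I0 = CLOSURE({[L' → . L]}), then GOTO on every symbol after a dot until no new states appear). It has 11 states:
  I0: { [L → . - D /], [L' → . L] }  — shift
  I1: { [D → . - / /], [D → . -], [D → . ;], [D → . L -], [L → - . D /], [L → . - D /] }  — shift
  I2: { [L' → L .] }  — accept
  I3: { [D → - . / /], [D → - .], [D → . - / /], [D → . -], [D → . ;], [D → . L -], [L → - . D /], [L → . - D /] }  — shift, reduce
  I4: { [D → ; .] }  — reduce
  I5: { [L → - D . /] }  — shift
  I6: { [D → L . -] }  — shift
  I7: { [D → L - .] }  — reduce
  I8: { [L → - D / .] }  — reduce
  I9: { [D → - / . /] }  — shift
  I10: { [D → - / / .] }  — reduce

I3 contains reduce item [D → - .] and shift items [D → . -], [D → . - / /], [D → - . / /], [D → . ;], [L → . - D /] — shift-reduce conflict.

Answer: Yes — I3: [D → - .] vs [D → . -]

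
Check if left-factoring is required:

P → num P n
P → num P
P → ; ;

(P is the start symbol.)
Yes, P has productions with common prefix 'num P'

Left-factoring is needed when two productions for the same non-terminal
share a common prefix on the right-hand side.

Productions for P:
  P → num P n
  P → num P
  P → ; ;

Found common prefix 'num P' in productions for P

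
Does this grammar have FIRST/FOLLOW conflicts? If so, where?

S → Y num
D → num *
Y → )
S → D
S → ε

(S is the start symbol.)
No FIRST/FOLLOW conflicts.

Nullable non-terminals: S.
FIRST sets used below: FIRST(Y) = { ')' }, FIRST(D) = { 'num' }

S: nullable alternative(s) S → ε; FOLLOW(S) = { $ }
  S → Y num: FIRST \ {ε} = { ')' } — disjoint from FOLLOW(S)
  S → D: FIRST \ {ε} = { 'num' } — disjoint from FOLLOW(S)
  S → ε: FIRST \ {ε} = { } — this is the only nullable alternative, skip

D, Y have no nullable alternative, so no FIRST/FOLLOW check is needed there.

No FIRST/FOLLOW conflicts found.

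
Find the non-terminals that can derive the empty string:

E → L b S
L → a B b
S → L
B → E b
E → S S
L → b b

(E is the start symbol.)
There are no ε-productions, so no non-terminal can derive ε.
No non-terminals are nullable.

Answer: None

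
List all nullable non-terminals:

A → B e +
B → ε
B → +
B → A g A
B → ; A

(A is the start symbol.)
A non-terminal is nullable if it can derive ε (the empty string): either it has an ε-production, or it has a production whose right-hand side consists entirely of nullable non-terminals.

ε-productions: B → ε
So B is immediately nullable.
No further non-terminal can be added: every production for the remaining non-terminals contains a terminal or a non-nullable non-terminal.
Nullable = { 'B' }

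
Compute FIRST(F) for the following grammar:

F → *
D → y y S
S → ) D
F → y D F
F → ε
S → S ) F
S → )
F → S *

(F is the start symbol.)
{ ')', '*', 'y', ε }

FIRST sets of the other non-terminals involved (by the same procedure, iterated to a fixed point):
  FIRST(S) = { ')' }

From F → *:
  - '*' is a terminal: add '*' and stop
From F → y D F:
  - y is a terminal: add 'y' and stop
From F → ε:
  - ε-production, so ε ∈ FIRST(F)
From F → S *:
  - S is a non-terminal: add FIRST(S) \ {ε} = { ')' }
    S is not nullable, so stop

Collecting: FIRST(F) = { ')', '*', 'y', ε }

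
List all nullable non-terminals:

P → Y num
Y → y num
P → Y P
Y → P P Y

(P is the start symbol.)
A non-terminal is nullable if it can derive ε (the empty string): either it has an ε-production, or it has a production whose right-hand side consists entirely of nullable non-terminals.

There are no ε-productions, so no non-terminal can derive ε.
No non-terminals are nullable.

Answer: None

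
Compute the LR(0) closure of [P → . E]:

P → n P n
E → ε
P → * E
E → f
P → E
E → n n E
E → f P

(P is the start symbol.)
Start with: [P → . E]
  [P → . E] has the dot before E: add [E → .], [E → . f], [E → . n n E], [E → . f P]
No further items can be added.

CLOSURE = { [E → . f P], [E → . f], [E → . n n E], [E → .], [P → . E] }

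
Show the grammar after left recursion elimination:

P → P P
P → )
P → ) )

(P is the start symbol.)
P → ) P'
P → ) ) P'
P' → P P'
P' → ε

P is directly left-recursive. The standard transformation for
  A → A α₁ | ... | A α_m | β₁ | ... | β_n
is
  A  → β₁ A' | ... | β_n A'
  A' → α₁ A' | ... | α_m A' | ε

P → ) becomes P → ) P'
P → ) ) becomes P → ) ) P'
P → P P becomes P' → P P'
Add P' → ε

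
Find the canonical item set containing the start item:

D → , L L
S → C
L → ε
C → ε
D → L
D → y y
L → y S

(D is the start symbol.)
{ [D → . , L L], [D → . L], [D → . y y], [D' → . D], [L → . y S], [L → .] }

First, augment the grammar with D' → D
I₀ = CLOSURE({ [D' → . D] }):
  [D' → . D] has the dot before D: add [D → . , L L], [D → . L], [D → . y y]
  [D → . L] has the dot before L: add [L → .], [L → . y S]
No further items can be added.

I₀ = { [D → . , L L], [D → . L], [D → . y y], [D' → . D], [L → . y S], [L → .] }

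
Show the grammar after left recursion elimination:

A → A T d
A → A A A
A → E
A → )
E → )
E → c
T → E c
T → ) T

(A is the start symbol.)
A → E A'
A → ) A'
A' → T d A'
A' → A A A'
A' → ε
E → )
E → c
T → E c
T → ) T

A is directly left-recursive. The standard transformation for
  A → A α₁ | ... | A α_m | β₁ | ... | β_n
is
  A  → β₁ A' | ... | β_n A'
  A' → α₁ A' | ... | α_m A' | ε

A → E becomes A → E A'
A → ) becomes A → ) A'
A → A T d becomes A' → T d A'
A → A A A becomes A' → A A A'
Add A' → ε

Productions for other non-terminals are unchanged:
  E → )
  E → c
  T → E c
  T → ) T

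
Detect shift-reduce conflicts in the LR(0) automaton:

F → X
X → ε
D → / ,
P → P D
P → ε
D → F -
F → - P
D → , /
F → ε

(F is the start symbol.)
Augment with F' → F and build the canonical LR(0) collection (I0 = CLOSURE({[F' → . F]}), then GOTO on every symbol after a dot until no new states appear). It has 12 states:
  I0: { [F → . - P], [F → . X], [F → .], [F' → . F], [X → .] }  — shift, 2 reduces
  I1: { [F → - . P], [P → . P D], [P → .] }  — reduce
  I2: { [F' → F .] }  — accept
  I3: { [F → X .] }  — reduce
  I4: { [D → . , /], [D → . / ,], [D → . F -], [F → - P .], [F → . - P], [F → . X], [F → .], [P → P . D], [X → .] }  — shift, 3 reduces
  I5: { [D → , . /] }  — shift
  I6: { [D → / . ,] }  — shift
  I7: { [P → P D .] }  — reduce
  I8: { [D → F . -] }  — shift
  I9: { [D → F - .] }  — reduce
  I10: { [D → / , .] }  — reduce
  I11: { [D → , / .] }  — reduce

I0 contains reduce items [F → .], [X → .] and shift item [F → . - P] — shift-reduce conflict.
I4 contains reduce items [F → .], [F → - P .], [X → .] and shift items [D → . , /], [D → . / ,], [F → . - P] — shift-reduce conflict.

Answer: Yes — I0: [F → .] vs [F → . - P]; I4: [F → .] vs [D → . , /]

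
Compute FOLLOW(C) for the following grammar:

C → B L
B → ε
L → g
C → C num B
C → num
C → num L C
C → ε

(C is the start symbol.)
To compute FOLLOW(C), find every occurrence of C on a right-hand side N → α C β: add FIRST(β) \ {ε}, and if β is empty or nullable also add FOLLOW(N). Iterate to a fixed point.

C is the start symbol, so $ ∈ FOLLOW(C).
In C → C num B: C is followed by num B, add FIRST(num B) \ {ε} = { 'num' }
In C → num L C: C is at the end; this adds FOLLOW(C) to itself — nothing new

Taking the union: FOLLOW(C) = { $, 'num' }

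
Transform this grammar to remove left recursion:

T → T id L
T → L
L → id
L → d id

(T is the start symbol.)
T is directly left-recursive. The standard transformation for
  A → A α₁ | ... | A α_m | β₁ | ... | β_n
is
  A  → β₁ A' | ... | β_n A'
  A' → α₁ A' | ... | α_m A' | ε

T → L becomes T → L T'
T → T id L becomes T' → id L T'
Add T' → ε

Productions for other non-terminals are unchanged:
  L → id
  L → d id

Resulting grammar:
T → L T'
T' → id L T'
T' → ε
L → id
L → d id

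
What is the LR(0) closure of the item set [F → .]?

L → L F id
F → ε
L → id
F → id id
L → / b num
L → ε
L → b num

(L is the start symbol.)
Start with: [F → .]
The dot is at the end, so nothing is added.

CLOSURE = { [F → .] }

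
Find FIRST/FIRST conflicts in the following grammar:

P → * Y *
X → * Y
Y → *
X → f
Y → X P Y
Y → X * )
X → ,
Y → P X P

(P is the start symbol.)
Yes. Y → '*' / Y → X P Y on { '*' }; Y → '*' / Y → X '*' ')' on { '*' }; Y → '*' / Y → P X P on { '*' }; Y → X P Y / Y → X '*' ')' on { '*', ',', 'f' }; Y → X P Y / Y → P X P on { '*' }; Y → X '*' ')' / Y → P X P on { '*' }

FIRST sets of the non-terminals at (or reachable through a nullable prefix from) the front of some alternative:
  FIRST(X) = { '*', ',', 'f' }
  FIRST(P) = { '*' }

Productions for X:
  X → * Y: FIRST = { '*' }
  X → f: FIRST = { 'f' }
  X → ,: FIRST = { ',' }
Productions for Y:
  Y → *: FIRST = { '*' }
  Y → X P Y: FIRST = { '*', ',', 'f' }
  Y → X * ): FIRST = { '*', ',', 'f' }
  Y → P X P: FIRST = { '*' }
P has only one production, so no FIRST/FIRST conflict is possible there.

Conflict for Y: Y → * and Y → X P Y
  Overlap: { '*' }
Conflict for Y: Y → * and Y → X * )
  Overlap: { '*' }
Conflict for Y: Y → * and Y → P X P
  Overlap: { '*' }
Conflict for Y: Y → X P Y and Y → X * )
  Overlap: { '*', ',', 'f' }
Conflict for Y: Y → X P Y and Y → P X P
  Overlap: { '*' }
Conflict for Y: Y → X * ) and Y → P X P
  Overlap: { '*' }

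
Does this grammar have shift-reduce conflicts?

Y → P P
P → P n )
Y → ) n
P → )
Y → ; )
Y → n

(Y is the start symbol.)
Yes — I1: [P → ) .] vs [Y → ) . n]; I7: [Y → P P .] vs [P → P . n )]

A shift-reduce conflict occurs when an LR(0) state has both:
  - a complete (reduce) item [A → α .] (dot at the end), and
  - a shift item [B → β . c γ] (dot before a terminal).

Augment with Y' → Y and build the canonical LR(0) collection (I0 = CLOSURE({[Y' → . Y]}), then GOTO on every symbol after a dot until no new states appear). It has 12 states:
  I0: { [P → . )], [P → . P n )], [Y → . ) n], [Y → . ; )], [Y → . P P], [Y → . n], [Y' → . Y] }  — shift
  I1: { [P → ) .], [Y → ) . n] }  — shift, reduce
  I2: { [Y → ; . )] }  — shift
  I3: { [P → . )], [P → . P n )], [P → P . n )], [Y → P . P] }  — shift
  I4: { [Y' → Y .] }  — accept
  I5: { [Y → n .] }  — reduce
  I6: { [P → ) .] }  — reduce
  I7: { [P → P . n )], [Y → P P .] }  — shift, reduce
  I8: { [P → P n . )] }  — shift
  I9: { [P → P n ) .] }  — reduce
  I10: { [Y → ; ) .] }  — reduce
  I11: { [Y → ) n .] }  — reduce

I1 contains reduce item [P → ) .] and shift item [Y → ) . n] — shift-reduce conflict.
I7 contains reduce item [Y → P P .] and shift item [P → P . n )] — shift-reduce conflict.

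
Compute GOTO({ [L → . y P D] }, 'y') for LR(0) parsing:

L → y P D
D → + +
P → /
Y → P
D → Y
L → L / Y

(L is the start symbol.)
{ [L → y . P D], [P → . /] }

GOTO(I, 'y') = CLOSURE({ [A → αX.β] : [A → α.Xβ] ∈ I, X = 'y' })

Items with dot before 'y', with the dot advanced:
  [L → . y P D] → [L → y . P D]
Closure of the advanced items:
  [L → y . P D] has the dot before P: add [P → . /]

GOTO = { [L → y . P D], [P → . /] }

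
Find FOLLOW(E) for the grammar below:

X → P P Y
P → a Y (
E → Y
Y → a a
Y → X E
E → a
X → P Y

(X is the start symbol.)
{ $, '(', 'a' }

To compute FOLLOW(E), find every occurrence of E on a right-hand side N → α E β: add FIRST(β) \ {ε}, and if β is empty or nullable also add FOLLOW(N). Iterate to a fixed point.

In Y → X E: E is at the end, add FOLLOW(Y)

The FOLLOW sets referred to above (computed the same way, to a fixed point):
  FOLLOW(Y) = { $, '(', 'a' }

Taking the union: FOLLOW(E) = { $, '(', 'a' }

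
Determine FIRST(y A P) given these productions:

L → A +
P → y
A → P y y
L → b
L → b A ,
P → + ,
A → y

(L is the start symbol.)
{ 'y' }

To compute FIRST(y A P), process the symbols left to right:
Symbol y is a terminal. Add 'y' and stop.
FIRST(y A P) = { 'y' }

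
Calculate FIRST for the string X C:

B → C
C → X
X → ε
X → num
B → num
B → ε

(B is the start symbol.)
FIRST sets of the non-terminals involved (from the grammar, by fixed-point iteration):
  FIRST(X) = { 'num', ε }
  FIRST(C) = { 'num', ε }

To compute FIRST(X C), process the symbols left to right:
Symbol X is a non-terminal. Add FIRST(X) \ {ε} = { 'num' }
X is nullable (ε ∈ FIRST(X)), continue to the next symbol.
Symbol C is a non-terminal. Add FIRST(C) \ {ε} = { 'num' }
C is nullable (ε ∈ FIRST(C)), continue to the next symbol.
All symbols are nullable, so ε is in the result.
FIRST(X C) = { 'num', ε }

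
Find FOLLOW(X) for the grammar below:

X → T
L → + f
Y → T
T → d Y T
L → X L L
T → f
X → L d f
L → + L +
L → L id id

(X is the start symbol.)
To compute FOLLOW(X), find every occurrence of X on a right-hand side N → α X β: add FIRST(β) \ {ε}, and if β is empty or nullable also add FOLLOW(N). Iterate to a fixed point.

X is the start symbol, so $ ∈ FOLLOW(X).
In L → X L L: X is followed by L L, add FIRST(L L) \ {ε} = { '+', 'd', 'f' }

Taking the union: FOLLOW(X) = { $, '+', 'd', 'f' }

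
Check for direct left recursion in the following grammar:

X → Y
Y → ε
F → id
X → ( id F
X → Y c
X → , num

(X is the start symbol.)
No direct left recursion

X → Y: starts with Y
Y → ε: starts with ε
F → id: starts with id
X → ( id F: starts with '('
X → Y c: starts with Y
X → , num: starts with ','

No direct left recursion found.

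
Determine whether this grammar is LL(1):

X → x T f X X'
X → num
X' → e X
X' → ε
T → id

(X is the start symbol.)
A grammar is LL(1) if for each non-terminal N with multiple productions, the predict sets of those productions are pairwise disjoint, where PREDICT(N → α) = (FIRST(α) \ {ε}) ∪ (FOLLOW(N) if α ⇒* ε).

Relevant sets:
  FOLLOW(X') = { $, 'e' }

For X:
  PREDICT(X → x T f X X') = { 'x' }
  PREDICT(X → num) = { 'num' }
For X':
  PREDICT(X' → e X) = { 'e' }
  PREDICT(X' → ε) = { $, 'e' }
T has a single production, so nothing to check there.

Conflict found: Predict set conflict for X': { 'e' }
The grammar is NOT LL(1).

Answer: No. Predict set conflict for X': { 'e' }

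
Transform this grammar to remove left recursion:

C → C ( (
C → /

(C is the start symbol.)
C is directly left-recursive. The standard transformation for
  A → A α₁ | ... | A α_m | β₁ | ... | β_n
is
  A  → β₁ A' | ... | β_n A'
  A' → α₁ A' | ... | α_m A' | ε

C → / becomes C → / C'
C → C ( ( becomes C' → ( ( C'
Add C' → ε

Resulting grammar:
C → / C'
C' → ( ( C'
C' → ε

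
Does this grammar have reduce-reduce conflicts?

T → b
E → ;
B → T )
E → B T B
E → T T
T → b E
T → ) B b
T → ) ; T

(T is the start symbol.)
No reduce-reduce conflicts

A reduce-reduce conflict occurs when an LR(0) state has two complete items [A → α .] and [B → β .] — both call for a reduction, and with no lookahead the parser cannot choose between them.

Augment with T' → T and build the canonical LR(0) collection (I0 = CLOSURE({[T' → . T]}), then GOTO on every symbol after a dot until no new states appear). It has 18 states:
  I0: { [T → . ) ; T], [T → . ) B b], [T → . b E], [T → . b], [T' → . T] }  — shift
  I1: { [B → . T )], [T → ) . ; T], [T → ) . B b], [T → . ) ; T], [T → . ) B b], [T → . b E], [T → . b] }  — shift
  I2: { [T' → T .] }  — accept
  I3: { [B → . T )], [E → . ;], [E → . B T B], [E → . T T], [T → . ) ; T], [T → . ) B b], [T → . b E], [T → . b], [T → b . E], [T → b .] }  — shift, reduce
  I4: { [E → ; .] }  — reduce
  I5: { [E → B . T B], [T → . ) ; T], [T → . ) B b], [T → . b E], [T → . b] }  — shift
  I6: { [T → b E .] }  — reduce
  I7: { [B → T . )], [E → T . T], [T → . ) ; T], [T → . ) B b], [T → . b E], [T → . b] }  — shift
  I8: { [B → . T )], [B → T ) .], [T → ) . ; T], [T → ) . B b], [T → . ) ; T], [T → . ) B b], [T → . b E], [T → . b] }  — shift, reduce
  I9: { [E → T T .] }  — reduce
  I10: { [T → ) ; . T], [T → . ) ; T], [T → . ) B b], [T → . b E], [T → . b] }  — shift
  I11: { [T → ) B . b] }  — shift
  I12: { [B → T . )] }  — shift
  I13: { [B → T ) .] }  — reduce
  I14: { [T → ) B b .] }  — reduce
  I15: { [T → ) ; T .] }  — reduce
  I16: { [B → . T )], [E → B T . B], [T → . ) ; T], [T → . ) B b], [T → . b E], [T → . b] }  — shift
  I17: { [E → B T B .] }  — reduce

No state contains more than one complete item.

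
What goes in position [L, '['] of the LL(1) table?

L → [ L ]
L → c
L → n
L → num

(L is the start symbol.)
To find M[L, '['], we find productions for L where '[' is in the predict set (PREDICT(N → α) = (FIRST(α) \ {ε}) ∪ (FOLLOW(N) if α ⇒* ε)).

L → [ L ]: PREDICT = { '[' }
  '[' is in predict set, so this production goes in M[L, '[']
L → c: PREDICT = { 'c' }
L → n: PREDICT = { 'n' }
L → num: PREDICT = { 'num' }

M[L, '['] = L → [ L ]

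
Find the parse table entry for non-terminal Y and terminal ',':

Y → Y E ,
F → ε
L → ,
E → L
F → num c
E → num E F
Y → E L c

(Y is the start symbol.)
Y → Y E ,, Y → E L c

To find M[Y, ','], we find productions for Y where ',' is in the predict set (PREDICT(N → α) = (FIRST(α) \ {ε}) ∪ (FOLLOW(N) if α ⇒* ε)).

Relevant sets:
  FIRST(Y) = { ',', 'num' }
  FIRST(E) = { ',', 'num' }

Y → Y E ,: PREDICT = { ',', 'num' }
  ',' is in predict set, so this production goes in M[Y, ',']
Y → E L c: PREDICT = { ',', 'num' }
  ',' is in predict set, so this production goes in M[Y, ',']

M[Y, ','] = Y → Y E ,, Y → E L c  (a multiply-defined cell — the grammar is not LL(1))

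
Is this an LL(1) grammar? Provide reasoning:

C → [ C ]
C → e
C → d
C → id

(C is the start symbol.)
A grammar is LL(1) if for each non-terminal N with multiple productions, the predict sets of those productions are pairwise disjoint, where PREDICT(N → α) = (FIRST(α) \ {ε}) ∪ (FOLLOW(N) if α ⇒* ε).

For C:
  PREDICT(C → '[' C ']') = { '[' }
  PREDICT(C → e) = { 'e' }
  PREDICT(C → d) = { 'd' }
  PREDICT(C → id) = { 'id' }

All predict sets are disjoint. The grammar IS LL(1).

Answer: Yes, the grammar is LL(1).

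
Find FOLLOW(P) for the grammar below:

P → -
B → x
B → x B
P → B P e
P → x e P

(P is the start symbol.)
{ $, 'e' }

P is the start symbol, so $ ∈ FOLLOW(P).
In P → B P e: P is followed by e, add FIRST(e) \ {ε} = { 'e' }
In P → x e P: P is at the end; this adds FOLLOW(P) to itself — nothing new

Taking the union: FOLLOW(P) = { $, 'e' }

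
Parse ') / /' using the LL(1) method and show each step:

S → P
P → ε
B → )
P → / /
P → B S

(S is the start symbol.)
LL(1) parsing maintains a stack (initially the start symbol over $) and the input. At each step: if the stack top is a terminal, match it against the current input token; if it is a non-terminal N, replace it with the RHS of M[N, lookahead] (the unique production whose predict set contains the lookahead).

Stack is shown with the top on the left.

Stack  Input    Action
----------------------
S $    ) / / $  output S → P
P $    ) / / $  output P → B S
B S $  ) / / $  output B → )
) S $  ) / / $  match ')'
S $    / / $    output S → P
P $    / / $    output P → / /
/ / $  / / $    match '/'
/ $    / $      match '/'
$      $        accept

The string is accepted.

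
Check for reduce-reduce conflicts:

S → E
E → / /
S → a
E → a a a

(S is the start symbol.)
No reduce-reduce conflicts

A reduce-reduce conflict occurs when an LR(0) state has two complete items [A → α .] and [B → β .] — both call for a reduction, and with no lookahead the parser cannot choose between them.

Augment with S' → S and build the canonical LR(0) collection (I0 = CLOSURE({[S' → . S]}), then GOTO on every symbol after a dot until no new states appear). It has 8 states:
  I0: { [E → . / /], [E → . a a a], [S → . E], [S → . a], [S' → . S] }  — shift
  I1: { [E → / . /] }  — shift
  I2: { [S → E .] }  — reduce
  I3: { [S' → S .] }  — accept
  I4: { [E → a . a a], [S → a .] }  — shift, reduce
  I5: { [E → a a . a] }  — shift
  I6: { [E → a a a .] }  — reduce
  I7: { [E → / / .] }  — reduce

No state contains more than one complete item.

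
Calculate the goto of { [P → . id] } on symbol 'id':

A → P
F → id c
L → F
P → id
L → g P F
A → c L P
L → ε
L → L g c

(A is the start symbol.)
{ [P → id .] }

GOTO(I, 'id') = CLOSURE({ [A → αX.β] : [A → α.Xβ] ∈ I, X = 'id' })

Items with dot before 'id', with the dot advanced:
  [P → . id] → [P → id .]
Closure adds nothing (no advanced item has the dot before a non-terminal).

GOTO = { [P → id .] }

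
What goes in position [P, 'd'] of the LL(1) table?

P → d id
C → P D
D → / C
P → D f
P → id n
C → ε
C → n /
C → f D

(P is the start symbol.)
To find M[P, 'd'], we find productions for P where 'd' is in the predict set (PREDICT(N → α) = (FIRST(α) \ {ε}) ∪ (FOLLOW(N) if α ⇒* ε)).

Relevant sets:
  FIRST(D) = { '/' }

P → d id: PREDICT = { 'd' }
  'd' is in predict set, so this production goes in M[P, 'd']
P → D f: PREDICT = { '/' }
P → id n: PREDICT = { 'id' }

M[P, 'd'] = P → d id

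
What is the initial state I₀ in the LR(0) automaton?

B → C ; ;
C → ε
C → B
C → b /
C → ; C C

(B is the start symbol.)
{ [B → . C ; ;], [B' → . B], [C → . ; C C], [C → . B], [C → . b /], [C → .] }

First, augment the grammar with B' → B
I₀ = CLOSURE({ [B' → . B] }):
  [B' → . B] has the dot before B: add [B → . C ; ;]
  [B → . C ; ;] has the dot before C: add [C → .], [C → . B], [C → . b /], [C → . ; C C]
No further items can be added.

I₀ = { [B → . C ; ;], [B' → . B], [C → . ; C C], [C → . B], [C → . b /], [C → .] }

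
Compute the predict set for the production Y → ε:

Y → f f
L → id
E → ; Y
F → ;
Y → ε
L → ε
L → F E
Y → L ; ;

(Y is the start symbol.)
PREDICT(Y → ε) = (FIRST(RHS) \ {ε}) ∪ (FOLLOW(Y) if ε ∈ FIRST(RHS), i.e. RHS ⇒* ε)
The right-hand side is ε (FIRST(ε) = { ε }), so the predict set is FOLLOW(Y) = { $, ';' }
PREDICT(Y → ε) = { $, ';' }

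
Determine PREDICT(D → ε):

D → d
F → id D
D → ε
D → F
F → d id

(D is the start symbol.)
{ $ }

PREDICT(D → ε) = (FIRST(RHS) \ {ε}) ∪ (FOLLOW(D) if ε ∈ FIRST(RHS), i.e. RHS ⇒* ε)
The right-hand side is ε (FIRST(ε) = { ε }), so the predict set is FOLLOW(D) = { $ }
PREDICT(D → ε) = { $ }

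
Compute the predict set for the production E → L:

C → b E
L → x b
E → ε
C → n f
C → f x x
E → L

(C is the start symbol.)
PREDICT(E → L) = (FIRST(RHS) \ {ε}) ∪ (FOLLOW(E) if ε ∈ FIRST(RHS), i.e. RHS ⇒* ε)
FIRST(L) = { 'x' }
FIRST(L) = { 'x' }
ε ∉ FIRST(L), so FOLLOW(E) is not added.
PREDICT(E → L) = { 'x' }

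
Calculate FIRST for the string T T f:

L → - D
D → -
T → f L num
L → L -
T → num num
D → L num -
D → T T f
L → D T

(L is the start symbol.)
FIRST sets of the non-terminals involved (from the grammar, by fixed-point iteration):
  FIRST(T) = { 'f', 'num' }

To compute FIRST(T T f), process the symbols left to right:
Symbol T is a non-terminal. Add FIRST(T) \ {ε} = { 'f', 'num' }
T is not nullable (ε ∉ FIRST(T)), so stop here.
FIRST(T T f) = { 'f', 'num' }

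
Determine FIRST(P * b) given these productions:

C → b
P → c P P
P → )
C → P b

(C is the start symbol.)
FIRST sets of the non-terminals involved (from the grammar, by fixed-point iteration):
  FIRST(P) = { ')', 'c' }

To compute FIRST(P * b), process the symbols left to right:
Symbol P is a non-terminal. Add FIRST(P) \ {ε} = { ')', 'c' }
P is not nullable (ε ∉ FIRST(P)), so stop here.
FIRST(P * b) = { ')', 'c' }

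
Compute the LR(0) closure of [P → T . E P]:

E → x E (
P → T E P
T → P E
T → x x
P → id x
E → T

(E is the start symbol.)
To compute CLOSURE, for each item [A → α.Bβ] where B is a non-terminal, add [B → .γ] for all productions B → γ; repeat for the newly added items until nothing changes.

Start with: [P → T . E P]
  [P → T . E P] has the dot before E: add [E → . x E (], [E → . T]
  [E → . T] has the dot before T: add [T → . P E], [T → . x x]
  [T → . P E] has the dot before P: add [P → . T E P], [P → . id x]
No further items can be added.

CLOSURE = { [E → . T], [E → . x E (], [P → . T E P], [P → . id x], [P → T . E P], [T → . P E], [T → . x x] }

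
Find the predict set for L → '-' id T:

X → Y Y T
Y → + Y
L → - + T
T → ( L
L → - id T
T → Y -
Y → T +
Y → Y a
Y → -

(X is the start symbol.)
PREDICT(L → '-' id T) = (FIRST(RHS) \ {ε}) ∪ (FOLLOW(L) if ε ∈ FIRST(RHS), i.e. RHS ⇒* ε)
FIRST('-' id T) = { '-' }
ε ∉ FIRST('-' id T), so FOLLOW(L) is not added.
PREDICT(L → '-' id T) = { '-' }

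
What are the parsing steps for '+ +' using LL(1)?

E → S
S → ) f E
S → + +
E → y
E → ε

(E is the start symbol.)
Stack is shown with the top on the left.

Stack  Input  Action
--------------------
E $    + + $  output E → S
S $    + + $  output S → + +
+ + $  + + $  match '+'
+ $    + $    match '+'
$      $      accept

The string is accepted.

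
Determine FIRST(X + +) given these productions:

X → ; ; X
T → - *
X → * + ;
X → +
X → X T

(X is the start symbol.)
FIRST sets of the non-terminals involved (from the grammar, by fixed-point iteration):
  FIRST(X) = { '*', '+', ';' }

To compute FIRST(X + +), process the symbols left to right:
Symbol X is a non-terminal. Add FIRST(X) \ {ε} = { '*', '+', ';' }
X is not nullable (ε ∉ FIRST(X)), so stop here.
FIRST(X + +) = { '*', '+', ';' }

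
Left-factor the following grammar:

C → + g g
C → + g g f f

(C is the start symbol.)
C → + g g C'
C' → ε
C' → f f

Left-factoring transforms A → αβ₁ | αβ₂ into A → αA' and A' → β₁ | β₂
(α is the longest common prefix among the alternatives). Repeat until
no nonterminal has two alternatives with a common prefix.

Round 1: C has alternatives sharing prefix '+ g g'. Introduce C': C → + g g C'
  Add: C' → ε
  Add: C' → f f

No remaining common prefixes — done.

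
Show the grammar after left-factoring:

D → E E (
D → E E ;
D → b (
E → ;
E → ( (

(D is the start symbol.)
Left-factoring transforms A → αβ₁ | αβ₂ into A → αA' and A' → β₁ | β₂
(α is the longest common prefix among the alternatives). Repeat until
no nonterminal has two alternatives with a common prefix.

Round 1: D has alternatives sharing prefix 'E E'. Introduce D': D → E E D'
  Add: D' → (
  Add: D' → ;

No remaining common prefixes — done.

Resulting grammar:
D → E E D'
D' → (
D' → ;
D → b (
E → ;
E → ( (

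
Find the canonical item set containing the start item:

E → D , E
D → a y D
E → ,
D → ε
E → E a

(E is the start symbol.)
First, augment the grammar with E' → E
I₀ = CLOSURE({ [E' → . E] }):
  [E' → . E] has the dot before E: add [E → . D , E], [E → . ,], [E → . E a]
  [E → . D , E] has the dot before D: add [D → . a y D], [D → .]
No further items can be added.

I₀ = { [D → . a y D], [D → .], [E → . ,], [E → . D , E], [E → . E a], [E' → . E] }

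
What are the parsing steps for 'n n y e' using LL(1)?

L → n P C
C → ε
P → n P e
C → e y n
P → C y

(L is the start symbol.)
LL(1) parsing maintains a stack (initially the start symbol over $) and the input. At each step: if the stack top is a terminal, match it against the current input token; if it is a non-terminal N, replace it with the RHS of M[N, lookahead] (the unique production whose predict set contains the lookahead).

Stack is shown with the top on the left.

Stack      Input      Action
----------------------------
L $        n n y e $  output L → n P C
n P C $    n n y e $  match 'n'
P C $      n y e $    output P → n P e
n P e C $  n y e $    match 'n'
P e C $    y e $      output P → C y
C y e C $  y e $      output C → ε
y e C $    y e $      match 'y'
e C $      e $        match 'e'
C $        $          output C → ε
$          $          accept

The string is accepted.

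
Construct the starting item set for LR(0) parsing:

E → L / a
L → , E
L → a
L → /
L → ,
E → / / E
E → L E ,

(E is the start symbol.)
First, augment the grammar with E' → E
I₀ = CLOSURE({ [E' → . E] }):
  [E' → . E] has the dot before E: add [E → . L / a], [E → . / / E], [E → . L E ,]
  [E → . L / a] has the dot before L: add [L → . , E], [L → . a], [L → . /], [L → . ,]
No further items can be added.

I₀ = { [E → . / / E], [E → . L / a], [E → . L E ,], [E' → . E], [L → . , E], [L → . ,], [L → . /], [L → . a] }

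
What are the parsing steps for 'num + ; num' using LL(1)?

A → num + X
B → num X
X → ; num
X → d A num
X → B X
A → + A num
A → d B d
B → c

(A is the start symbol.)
LL(1) parsing maintains a stack (initially the start symbol over $) and the input. At each step: if the stack top is a terminal, match it against the current input token; if it is a non-terminal N, replace it with the RHS of M[N, lookahead] (the unique production whose predict set contains the lookahead).

Stack is shown with the top on the left.

Stack      Input          Action
--------------------------------
A $        num + ; num $  output A → num + X
num + X $  num + ; num $  match 'num'
+ X $      + ; num $      match '+'
X $        ; num $        output X → ; num
; num $    ; num $        match ';'
num $      num $          match 'num'
$          $              accept

The string is accepted.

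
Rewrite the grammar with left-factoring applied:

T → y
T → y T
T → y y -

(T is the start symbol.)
T → y T'
T' → ε
T' → T
T' → y -

Left-factoring transforms A → αβ₁ | αβ₂ into A → αA' and A' → β₁ | β₂
(α is the longest common prefix among the alternatives). Repeat until
no nonterminal has two alternatives with a common prefix.

Round 1: T has alternatives sharing prefix 'y'. Introduce T': T → y T'
  Add: T' → ε
  Add: T' → T
  Add: T' → y -

No remaining common prefixes — done.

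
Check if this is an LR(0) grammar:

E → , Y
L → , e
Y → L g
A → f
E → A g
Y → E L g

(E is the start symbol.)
Yes, the grammar is LR(0)

A grammar is LR(0) if no state in the canonical LR(0) collection has:
  - both a shift item (dot before a terminal) and a complete item (shift-reduce conflict), or
  - two or more complete items (reduce-reduce conflict; the accept item [E' → E .] counts as a complete item here).

Augment with E' → E and build the canonical LR(0) collection (I0 = CLOSURE({[E' → . E]}), then GOTO on every symbol after a dot until no new states appear). It has 15 states:
  I0: { [A → . f], [E → . , Y], [E → . A g], [E' → . E] }  — shift
  I1: { [A → . f], [E → , . Y], [E → . , Y], [E → . A g], [L → . , e], [Y → . E L g], [Y → . L g] }  — shift
  I2: { [E → A . g] }  — shift
  I3: { [E' → E .] }  — accept
  I4: { [A → f .] }  — reduce
  I5: { [E → A g .] }  — reduce
  I6: { [A → . f], [E → , . Y], [E → . , Y], [E → . A g], [L → , . e], [L → . , e], [Y → . E L g], [Y → . L g] }  — shift
  I7: { [L → . , e], [Y → E . L g] }  — shift
  I8: { [Y → L . g] }  — shift
  I9: { [E → , Y .] }  — reduce
  I10: { [Y → L g .] }  — reduce
  I11: { [L → , . e] }  — shift
  I12: { [Y → E L . g] }  — shift
  I13: { [Y → E L g .] }  — reduce
  I14: { [L → , e .] }  — reduce

Every state is either a pure shift/goto state or contains exactly one complete item and nothing to shift — no conflicts. The grammar is LR(0).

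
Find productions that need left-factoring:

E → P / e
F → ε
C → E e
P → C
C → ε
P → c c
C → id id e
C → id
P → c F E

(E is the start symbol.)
Left-factoring is needed when two productions for the same non-terminal
share a common prefix on the right-hand side.

Productions for C:
  C → E e
  C → ε
  C → id id e
  C → id
Productions for P:
  P → C
  P → c c
  P → c F E

Found common prefix 'id' in productions for C
Found common prefix 'c' in productions for P

Answer: Yes, C has productions with common prefix 'id'; P has productions with common prefix 'c'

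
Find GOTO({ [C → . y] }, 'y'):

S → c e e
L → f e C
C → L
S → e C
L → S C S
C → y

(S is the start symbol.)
{ [C → y .] }

GOTO(I, 'y') = CLOSURE({ [A → αX.β] : [A → α.Xβ] ∈ I, X = 'y' })

Items with dot before 'y', with the dot advanced:
  [C → . y] → [C → y .]
Closure adds nothing (no advanced item has the dot before a non-terminal).

GOTO = { [C → y .] }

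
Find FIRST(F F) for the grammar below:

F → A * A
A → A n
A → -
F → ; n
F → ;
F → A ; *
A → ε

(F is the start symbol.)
FIRST sets of the non-terminals involved (from the grammar, by fixed-point iteration):
  FIRST(F) = { '*', '-', ';', 'n' }

To compute FIRST(F F), process the symbols left to right:
Symbol F is a non-terminal. Add FIRST(F) \ {ε} = { '*', '-', ';', 'n' }
F is not nullable (ε ∉ FIRST(F)), so stop here.
FIRST(F F) = { '*', '-', ';', 'n' }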